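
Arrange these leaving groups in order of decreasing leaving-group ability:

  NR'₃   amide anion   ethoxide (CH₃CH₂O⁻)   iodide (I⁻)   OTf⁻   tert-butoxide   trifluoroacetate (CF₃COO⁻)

OTf⁻ > iodide (I⁻) > trifluoroacetate (CF₃COO⁻) > NR'₃ > ethoxide (CH₃CH₂O⁻) > tert-butoxide > amide anion

Leaving-group ability tracks the stability of the departed species; conjugate-acid pKₐ is the usual yardstick (lower pKₐ → better LG).
OTf⁻: pKₐ(CF₃SO₃H (triflic acid)) ≈ -14 — charge spread over three oxygens and a CF₃ group; the premier leaving group in synthesis
iodide (I⁻): pKₐ(HI) ≈ -10 — large, highly polarisable; very weak base
trifluoroacetate (CF₃COO⁻): pKₐ(CF₃COOH) ≈ 0.2 — strongly electron-withdrawing CF₃ stabilises the carboxylate
NR'₃: pKₐ(R'₃NH⁺) ≈ 10.7 — neutral but still a fairly strong base; Hofmann-elimination LG
ethoxide (CH₃CH₂O⁻): pKₐ(CH₃CH₂OH) ≈ 16
tert-butoxide: pKₐ(t-BuOH) ≈ 18 — bulky, strongly basic alkoxide
amide anion: pKₐ(NH₃) ≈ 38 — extremely strong base; never a leaving group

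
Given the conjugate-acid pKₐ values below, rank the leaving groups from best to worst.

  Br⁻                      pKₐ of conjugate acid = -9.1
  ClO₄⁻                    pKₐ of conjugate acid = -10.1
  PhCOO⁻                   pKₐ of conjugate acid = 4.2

ClO₄⁻ > Br⁻ > PhCOO⁻

Lower conjugate-acid pKₐ ⇒ weaker base ⇒ better leaving group.
Sorting by the given values: ClO₄⁻ (-10.1), Br⁻ (-9.1), PhCOO⁻ (4.2).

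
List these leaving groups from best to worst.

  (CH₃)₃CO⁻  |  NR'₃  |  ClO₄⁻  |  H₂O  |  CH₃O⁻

Leaving-group ability tracks the stability of the departed species; conjugate-acid pKₐ is the usual yardstick (lower pKₐ → better LG).
ClO₄⁻: pKₐ(HClO₄) ≈ -10
H₂O: pKₐ(H₃O⁺) ≈ -1.7
NR'₃: pKₐ(R'₃NH⁺) ≈ 10.7
CH₃O⁻: pKₐ(CH₃OH) ≈ 15.5
(CH₃)₃CO⁻: pKₐ(t-BuOH) ≈ 18

ClO₄⁻ > H₂O > NR'₃ > CH₃O⁻ > (CH₃)₃CO⁻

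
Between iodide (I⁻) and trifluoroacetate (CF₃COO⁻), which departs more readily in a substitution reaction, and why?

iodide (I⁻) is the better leaving group.
pKₐ(HI) ≈ -10 versus pKₐ(CF₃COOH) ≈ 0.2: iodide (I⁻) is the much weaker base.
Large, highly polarisable; very weak base.

iodide (I⁻)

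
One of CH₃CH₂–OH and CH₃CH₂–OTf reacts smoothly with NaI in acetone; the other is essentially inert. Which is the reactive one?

From CH₃CH₂–OH the departing group would be OH⁻ (pKₐ(H₂O) ≈ 15.7). Strong base; essentially never leaves without prior activation.
From CH₃CH₂–OTf the leaving group is OTf⁻ (pKₐ(CF₃SO₃H (triflic acid)) ≈ -14). Charge spread over three oxygens and a CF₃ group; the premier leaving group in synthesis.
(In practice CH₃CH₂–OTf is made from CH₃CH₂–OH by treatment with Tf₂O / 2,6-lutidine, converting the hydroxyl into a triflate.)

CH₃CH₂–OTf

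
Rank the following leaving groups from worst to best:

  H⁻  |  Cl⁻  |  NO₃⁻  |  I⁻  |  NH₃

H⁻ < NH₃ < NO₃⁻ < Cl⁻ < I⁻

A good leaving group is a weak base: the lower the pKₐ of its conjugate acid, the more readily it departs.
I⁻: pKₐ(HI) ≈ -10 — large, highly polarisable; very weak base
Cl⁻: pKₐ(HCl) ≈ -7 — moderately weak base
NO₃⁻: pKₐ(HNO₃) ≈ -1.3 — resonance-delocalised over three oxygens
NH₃: pKₐ(NH₄⁺) ≈ 9.2 — neutral but moderately basic; leaves from R–NH₃⁺
H⁻: pKₐ(H₂) ≈ 36 — extremely strong base; leaves only in special hydride-transfer contexts
Listed from poorest to best leaving group as asked.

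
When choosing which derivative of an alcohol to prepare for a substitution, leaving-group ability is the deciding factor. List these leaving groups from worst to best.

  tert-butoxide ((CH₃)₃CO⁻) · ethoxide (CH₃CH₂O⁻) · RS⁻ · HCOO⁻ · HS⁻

tert-butoxide ((CH₃)₃CO⁻) < ethoxide (CH₃CH₂O⁻) < RS⁻ < HS⁻ < HCOO⁻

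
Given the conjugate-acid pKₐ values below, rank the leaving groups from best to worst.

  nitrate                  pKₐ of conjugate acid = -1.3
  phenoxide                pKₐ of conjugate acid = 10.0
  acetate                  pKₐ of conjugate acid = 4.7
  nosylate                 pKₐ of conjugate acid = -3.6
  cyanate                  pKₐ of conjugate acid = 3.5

nosylate > nitrate > cyanate > acetate > phenoxide

Lower conjugate-acid pKₐ ⇒ weaker base ⇒ better leaving group.
Sorting by the given values: nosylate (-3.6), nitrate (-1.3), cyanate (3.5), acetate (4.7), phenoxide (10.0).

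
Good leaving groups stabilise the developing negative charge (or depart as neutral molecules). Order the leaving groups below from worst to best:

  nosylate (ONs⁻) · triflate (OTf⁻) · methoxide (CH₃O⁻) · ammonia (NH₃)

triflate (OTf⁻): pKₐ(CF₃SO₃H (triflic acid)) ≈ -14
nosylate (ONs⁻): pKₐ(p-O₂NC₆H₄SO₃H) ≈ -3.5
ammonia (NH₃): pKₐ(NH₄⁺) ≈ 9.2
methoxide (CH₃O⁻): pKₐ(CH₃OH) ≈ 15.5
Reversing gives the worst-to-best order requested.

methoxide (CH₃O⁻) < ammonia (NH₃) < nosylate (ONs⁻) < triflate (OTf⁻)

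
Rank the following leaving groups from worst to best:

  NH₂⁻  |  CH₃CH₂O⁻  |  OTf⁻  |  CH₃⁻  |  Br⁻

CH₃⁻ < NH₂⁻ < CH₃CH₂O⁻ < Br⁻ < OTf⁻

OTf⁻: pKₐ(CF₃SO₃H (triflic acid)) ≈ -14
Br⁻: pKₐ(HBr) ≈ -9 — weak base; good leaving group
CH₃CH₂O⁻: pKₐ(CH₃CH₂OH) ≈ 16
NH₂⁻: pKₐ(NH₃) ≈ 38 — extremely strong base; never a leaving group
CH₃⁻: pKₐ(CH₄) ≈ 48 — unstabilised carbanion; the worst conceivable leaving group
The question asks for worst first, so the sequence is read in increasing leaving-group ability.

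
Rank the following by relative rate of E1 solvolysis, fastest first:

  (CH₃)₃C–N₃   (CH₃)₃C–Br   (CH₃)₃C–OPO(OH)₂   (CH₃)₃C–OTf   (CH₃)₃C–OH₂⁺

Identical carbon frameworks mean the comparison reduces to leaving-group quality.
The more stable X⁻ (or X) is on its own — i.e. the weaker a base it is — the better a leaving group it makes.
(CH₃)₃C–OTf loses OTf⁻: pKₐ(CF₃SO₃H (triflic acid)) ≈ -14
(CH₃)₃C–Br loses Br⁻: pKₐ(HBr) ≈ -9
(CH₃)₃C–OH₂⁺ loses H₂O: pKₐ(H₃O⁺) ≈ -1.7
(CH₃)₃C–OPO(OH)₂ loses H₂PO₄⁻: pKₐ(H₃PO₄) ≈ 2.1
(CH₃)₃C–N₃ loses N₃⁻: pKₐ(HN₃) ≈ 4.7

(CH₃)₃C–OTf > (CH₃)₃C–Br > (CH₃)₃C–OH₂⁺ > (CH₃)₃C–OPO(OH)₂ > (CH₃)₃C–N₃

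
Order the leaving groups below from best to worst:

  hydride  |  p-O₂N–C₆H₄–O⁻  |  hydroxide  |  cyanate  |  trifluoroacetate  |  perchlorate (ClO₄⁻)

The more stable X⁻ (or X) is on its own — i.e. the weaker a base it is — the better a leaving group it makes.
perchlorate (ClO₄⁻): pKₐ(HClO₄) ≈ -10
trifluoroacetate: pKₐ(CF₃COOH) ≈ 0.2
cyanate: pKₐ(HOCN) ≈ 3.5
p-O₂N–C₆H₄–O⁻: pKₐ(p-nitrophenol) ≈ 7.2
hydroxide: pKₐ(H₂O) ≈ 15.7
hydride: pKₐ(H₂) ≈ 36

perchlorate (ClO₄⁻) > trifluoroacetate > cyanate > p-O₂N–C₆H₄–O⁻ > hydroxide > hydride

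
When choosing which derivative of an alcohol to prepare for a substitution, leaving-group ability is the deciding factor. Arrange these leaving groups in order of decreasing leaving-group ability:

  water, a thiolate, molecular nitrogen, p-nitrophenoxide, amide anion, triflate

molecular nitrogen: no meaningful conjugate acid; N₂ departs as an exceptionally stable neutral molecule
triflate: pKₐ(CF₃SO₃H (triflic acid)) ≈ -14 — charge spread over three oxygens and a CF₃ group; the premier leaving group in synthesis
water: pKₐ(H₃O⁺) ≈ -1.7 — neutral; leaves from a protonated alcohol (R–OH₂⁺)
p-nitrophenoxide: pKₐ(p-nitrophenol) ≈ 7.2
a thiolate: pKₐ(RSH (a thiol)) ≈ 10.5
amide anion: pKₐ(NH₃) ≈ 38

molecular nitrogen > triflate > water > p-nitrophenoxide > a thiolate > amide anion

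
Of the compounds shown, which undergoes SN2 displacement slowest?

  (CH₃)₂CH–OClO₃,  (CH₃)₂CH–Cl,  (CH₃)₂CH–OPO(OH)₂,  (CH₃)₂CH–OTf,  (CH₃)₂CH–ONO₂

The skeletons are identical, so relative rate is governed entirely by leaving-group ability.
Leaving-group ability tracks the stability of the departed species; conjugate-acid pKₐ is the usual yardstick (lower pKₐ → better LG).
(CH₃)₂CH–OTf loses OTf⁻: pKₐ(CF₃SO₃H (triflic acid)) ≈ -14
(CH₃)₂CH–OClO₃ loses ClO₄⁻: pKₐ(HClO₄) ≈ -10
(CH₃)₂CH–Cl loses Cl⁻: pKₐ(HCl) ≈ -7
(CH₃)₂CH–ONO₂ loses NO₃⁻: pKₐ(HNO₃) ≈ -1.3
(CH₃)₂CH–OPO(OH)₂ loses H₂PO₄⁻: pKₐ(H₃PO₄) ≈ 2.1

(CH₃)₂CH–OPO(OH)₂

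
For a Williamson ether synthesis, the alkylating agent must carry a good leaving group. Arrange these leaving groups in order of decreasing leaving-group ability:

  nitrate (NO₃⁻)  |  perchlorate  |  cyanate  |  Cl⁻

A good leaving group is a weak base: the lower the pKₐ of its conjugate acid, the more readily it departs.
perchlorate: pKₐ(HClO₄) ≈ -10
Cl⁻: pKₐ(HCl) ≈ -7 — moderately weak base
nitrate (NO₃⁻): pKₐ(HNO₃) ≈ -1.3 — resonance-delocalised over three oxygens
cyanate: pKₐ(HOCN) ≈ 3.5 — resonance between N and O

perchlorate > Cl⁻ > nitrate (NO₃⁻) > cyanate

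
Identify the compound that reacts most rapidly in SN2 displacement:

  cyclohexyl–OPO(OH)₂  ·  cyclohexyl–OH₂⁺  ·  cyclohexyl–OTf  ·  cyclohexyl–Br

cyclohexyl–OTf

The skeletons are identical, so relative rate is governed entirely by leaving-group ability.
The more stable X⁻ (or X) is on its own — i.e. the weaker a base it is — the better a leaving group it makes.
cyclohexyl–OTf loses OTf⁻: pKₐ(CF₃SO₃H (triflic acid)) ≈ -14
cyclohexyl–Br loses Br⁻: pKₐ(HBr) ≈ -9
cyclohexyl–OH₂⁺ loses H₂O: pKₐ(H₃O⁺) ≈ -1.7
cyclohexyl–OPO(OH)₂ loses H₂PO₄⁻: pKₐ(H₃PO₄) ≈ 2.1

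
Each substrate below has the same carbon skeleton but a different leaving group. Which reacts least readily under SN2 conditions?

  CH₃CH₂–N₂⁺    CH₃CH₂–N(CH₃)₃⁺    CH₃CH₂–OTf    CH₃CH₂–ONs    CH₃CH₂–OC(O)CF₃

CH₃CH₂–N(CH₃)₃⁺

Identical carbon frameworks mean the comparison reduces to leaving-group quality.
Leaving-group ability tracks the stability of the departed species; conjugate-acid pKₐ is the usual yardstick (lower pKₐ → better LG).
CH₃CH₂–N₂⁺ loses N₂: no meaningful conjugate acid; N₂ departs as an exceptionally stable neutral molecule
CH₃CH₂–OTf loses OTf⁻: pKₐ(CF₃SO₃H (triflic acid)) ≈ -14
CH₃CH₂–ONs loses ONs⁻: pKₐ(p-O₂NC₆H₄SO₃H) ≈ -3.5
CH₃CH₂–OC(O)CF₃ loses CF₃COO⁻: pKₐ(CF₃COOH) ≈ 0.2
CH₃CH₂–N(CH₃)₃⁺ loses NR'₃: pKₐ(R'₃NH⁺) ≈ 10.7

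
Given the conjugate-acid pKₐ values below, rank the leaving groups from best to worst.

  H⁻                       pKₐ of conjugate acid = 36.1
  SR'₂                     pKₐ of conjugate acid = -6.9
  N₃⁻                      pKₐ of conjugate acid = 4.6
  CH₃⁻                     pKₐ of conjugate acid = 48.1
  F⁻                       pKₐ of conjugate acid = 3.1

SR'₂ > F⁻ > N₃⁻ > H⁻ > CH₃⁻

Lower conjugate-acid pKₐ ⇒ weaker base ⇒ better leaving group.
Sorting by the given values: SR'₂ (-6.9), F⁻ (3.1), N₃⁻ (4.6), H⁻ (36.1), CH₃⁻ (48.1).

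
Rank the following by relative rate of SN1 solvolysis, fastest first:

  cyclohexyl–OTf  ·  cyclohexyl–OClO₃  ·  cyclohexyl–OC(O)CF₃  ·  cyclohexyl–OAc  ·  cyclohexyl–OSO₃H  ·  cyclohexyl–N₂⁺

cyclohexyl–N₂⁺ > cyclohexyl–OTf > cyclohexyl–OClO₃ > cyclohexyl–OSO₃H > cyclohexyl–OC(O)CF₃ > cyclohexyl–OAc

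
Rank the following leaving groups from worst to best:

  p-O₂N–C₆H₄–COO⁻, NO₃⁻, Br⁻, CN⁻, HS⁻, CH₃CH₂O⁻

CH₃CH₂O⁻ < CN⁻ < HS⁻ < p-O₂N–C₆H₄–COO⁻ < NO₃⁻ < Br⁻

A good leaving group is a weak base: the lower the pKₐ of its conjugate acid, the more readily it departs.
Br⁻: pKₐ(HBr) ≈ -9 — weak base; good leaving group
NO₃⁻: pKₐ(HNO₃) ≈ -1.3 — resonance-delocalised over three oxygens
p-O₂N–C₆H₄–COO⁻: pKₐ(p-nitrobenzoic acid) ≈ 3.4 — electron-withdrawing nitro group stabilises the carboxylate
HS⁻: pKₐ(H₂S) ≈ 7 — larger and more polarisable than the oxygen analogue
CN⁻: pKₐ(HCN) ≈ 9.2 — sp carbon stabilises the charge somewhat, but still a poor LG
CH₃CH₂O⁻: pKₐ(CH₃CH₂OH) ≈ 16 — strong base; alkoxides do not leave unassisted
Listed from poorest to best leaving group as asked.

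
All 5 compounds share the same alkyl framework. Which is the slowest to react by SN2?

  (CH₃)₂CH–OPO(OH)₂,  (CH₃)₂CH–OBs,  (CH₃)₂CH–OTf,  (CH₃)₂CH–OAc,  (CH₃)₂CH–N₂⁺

Same R in every case — rank the leaving groups.
Rank by basicity of the departing species: weakest base leaves most easily.
(CH₃)₂CH–N₂⁺ loses N₂: no meaningful conjugate acid; N₂ departs as an exceptionally stable neutral molecule
(CH₃)₂CH–OTf loses OTf⁻: pKₐ(CF₃SO₃H (triflic acid)) ≈ -14
(CH₃)₂CH–OBs loses OBs⁻: pKₐ(p-BrC₆H₄SO₃H) ≈ -2.8
(CH₃)₂CH–OPO(OH)₂ loses H₂PO₄⁻: pKₐ(H₃PO₄) ≈ 2.1
(CH₃)₂CH–OAc loses AcO⁻: pKₐ(CH₃COOH) ≈ 4.8

(CH₃)₂CH–OAc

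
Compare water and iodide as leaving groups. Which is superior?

iodide

iodide is the better leaving group.
pKₐ(HI) ≈ -10 versus pKₐ(H₃O⁺) ≈ -1.7: iodide is the much weaker base.
Large, highly polarisable; very weak base.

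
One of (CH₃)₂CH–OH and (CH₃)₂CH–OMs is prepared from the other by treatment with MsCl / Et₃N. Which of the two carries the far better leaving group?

From (CH₃)₂CH–OH the departing group would be OH⁻ (pKₐ(H₂O) ≈ 15.7). Strong base; essentially never leaves without prior activation.
From (CH₃)₂CH–OMs the leaving group is OMs⁻ (pKₐ(CH₃SO₃H (MsOH)) ≈ -1.9). Resonance-delocalised alkanesulfonate.
Treatment with MsCl / Et₃N works by converting the hydroxyl into a mesylate, making (CH₃)₂CH–OMs enormously more reactive.

(CH₃)₂CH–OMs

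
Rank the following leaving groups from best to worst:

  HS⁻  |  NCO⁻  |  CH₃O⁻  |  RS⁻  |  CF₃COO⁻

CF₃COO⁻: pKₐ(CF₃COOH) ≈ 0.2
NCO⁻: pKₐ(HOCN) ≈ 3.5 — resonance between N and O
HS⁻: pKₐ(H₂S) ≈ 7 — larger and more polarisable than the oxygen analogue
RS⁻: pKₐ(RSH (a thiol)) ≈ 10.5
CH₃O⁻: pKₐ(CH₃OH) ≈ 15.5 — strong base; alkoxides do not leave unassisted

CF₃COO⁻ > NCO⁻ > HS⁻ > RS⁻ > CH₃O⁻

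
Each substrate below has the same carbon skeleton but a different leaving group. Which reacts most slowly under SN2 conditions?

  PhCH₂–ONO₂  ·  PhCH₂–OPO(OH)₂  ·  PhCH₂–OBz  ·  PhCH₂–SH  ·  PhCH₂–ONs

The skeletons are identical, so relative rate is governed entirely by leaving-group ability.
Leaving-group ability tracks the stability of the departed species; conjugate-acid pKₐ is the usual yardstick (lower pKₐ → better LG).
PhCH₂–ONs loses ONs⁻: pKₐ(p-O₂NC₆H₄SO₃H) ≈ -3.5
PhCH₂–ONO₂ loses NO₃⁻: pKₐ(HNO₃) ≈ -1.3
PhCH₂–OPO(OH)₂ loses H₂PO₄⁻: pKₐ(H₃PO₄) ≈ 2.1
PhCH₂–OBz loses PhCOO⁻: pKₐ(C₆H₅COOH) ≈ 4.2
PhCH₂–SH loses HS⁻: pKₐ(H₂S) ≈ 7

PhCH₂–SH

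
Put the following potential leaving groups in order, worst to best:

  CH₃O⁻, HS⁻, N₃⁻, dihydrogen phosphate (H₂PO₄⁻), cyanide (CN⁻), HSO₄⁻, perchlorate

CH₃O⁻ < cyanide (CN⁻) < HS⁻ < N₃⁻ < dihydrogen phosphate (H₂PO₄⁻) < HSO₄⁻ < perchlorate

A good leaving group is a weak base: the lower the pKₐ of its conjugate acid, the more readily it departs.
perchlorate: pKₐ(HClO₄) ≈ -10
HSO₄⁻: pKₐ(H₂SO₄) ≈ -3
dihydrogen phosphate (H₂PO₄⁻): pKₐ(H₃PO₄) ≈ 2.1
N₃⁻: pKₐ(HN₃) ≈ 4.7
HS⁻: pKₐ(H₂S) ≈ 7
cyanide (CN⁻): pKₐ(HCN) ≈ 9.2
CH₃O⁻: pKₐ(CH₃OH) ≈ 15.5
Reversing gives the worst-to-best order requested.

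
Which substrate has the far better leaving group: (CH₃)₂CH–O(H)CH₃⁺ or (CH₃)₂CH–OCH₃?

(CH₃)₂CH–O(H)CH₃⁺

From (CH₃)₂CH–OCH₃ the departing group would be CH₃O⁻ (pKₐ(CH₃OH) ≈ 15.5). Strong base; alkoxides do not leave unassisted.
From (CH₃)₂CH–O(H)CH₃⁺ the leaving group is R'OH (pKₐ(R'OH₂⁺) ≈ -2.4). Neutral; leaves from a protonated ether (an oxonium ion, R–O(H)R'⁺).
(In practice (CH₃)₂CH–O(H)CH₃⁺ is made from (CH₃)₂CH–OCH₃ by protonation with concentrated HI, allowing neutral methanol, rather than methoxide, to depart.)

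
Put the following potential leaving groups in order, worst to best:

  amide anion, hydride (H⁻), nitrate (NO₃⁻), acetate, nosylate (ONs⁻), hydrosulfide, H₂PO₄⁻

A good leaving group is a weak base: the lower the pKₐ of its conjugate acid, the more readily it departs.
nosylate (ONs⁻): pKₐ(p-O₂NC₆H₄SO₃H) ≈ -3.5
nitrate (NO₃⁻): pKₐ(HNO₃) ≈ -1.3 — resonance-delocalised over three oxygens
H₂PO₄⁻: pKₐ(H₃PO₄) ≈ 2.1 — moderate base; biological leaving group after further activation
acetate: pKₐ(CH₃COOH) ≈ 4.8 — resonance-stabilised but still a weak base
hydrosulfide: pKₐ(H₂S) ≈ 7
hydride (H⁻): pKₐ(H₂) ≈ 36 — extremely strong base; leaves only in special hydride-transfer contexts
amide anion: pKₐ(NH₃) ≈ 38 — extremely strong base; never a leaving group
Listed from poorest to best leaving group as asked.

amide anion < hydride (H⁻) < hydrosulfide < acetate < H₂PO₄⁻ < nitrate (NO₃⁻) < nosylate (ONs⁻)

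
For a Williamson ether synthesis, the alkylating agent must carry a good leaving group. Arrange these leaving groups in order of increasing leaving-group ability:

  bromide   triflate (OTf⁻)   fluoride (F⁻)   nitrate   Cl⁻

fluoride (F⁻) < nitrate < Cl⁻ < bromide < triflate (OTf⁻)

A good leaving group is a weak base: the lower the pKₐ of its conjugate acid, the more readily it departs.
triflate (OTf⁻): pKₐ(CF₃SO₃H (triflic acid)) ≈ -14
bromide: pKₐ(HBr) ≈ -9
Cl⁻: pKₐ(HCl) ≈ -7
nitrate: pKₐ(HNO₃) ≈ -1.3
fluoride (F⁻): pKₐ(HF) ≈ 3.2
Reversing gives the worst-to-best order requested.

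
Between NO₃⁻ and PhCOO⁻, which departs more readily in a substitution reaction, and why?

NO₃⁻ is the better leaving group.
pKₐ(HNO₃) ≈ -1.3 versus pKₐ(C₆H₅COOH) ≈ 4.2: NO₃⁻ is the much weaker base.
Resonance-delocalised over three oxygens.

NO₃⁻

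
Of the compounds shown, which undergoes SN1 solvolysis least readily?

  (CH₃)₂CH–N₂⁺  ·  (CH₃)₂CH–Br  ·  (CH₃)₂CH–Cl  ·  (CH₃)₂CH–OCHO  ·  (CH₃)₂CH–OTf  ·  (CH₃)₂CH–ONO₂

(CH₃)₂CH–OCHO

With the same alkyl group throughout, only the leaving group differentiates the rates.
Leaving-group ability tracks the stability of the departed species; conjugate-acid pKₐ is the usual yardstick (lower pKₐ → better LG).
(CH₃)₂CH–N₂⁺ loses N₂: no meaningful conjugate acid; N₂ departs as an exceptionally stable neutral molecule
(CH₃)₂CH–OTf loses OTf⁻: pKₐ(CF₃SO₃H (triflic acid)) ≈ -14
(CH₃)₂CH–Br loses Br⁻: pKₐ(HBr) ≈ -9
(CH₃)₂CH–Cl loses Cl⁻: pKₐ(HCl) ≈ -7
(CH₃)₂CH–ONO₂ loses NO₃⁻: pKₐ(HNO₃) ≈ -1.3
(CH₃)₂CH–OCHO loses HCOO⁻: pKₐ(HCOOH) ≈ 3.8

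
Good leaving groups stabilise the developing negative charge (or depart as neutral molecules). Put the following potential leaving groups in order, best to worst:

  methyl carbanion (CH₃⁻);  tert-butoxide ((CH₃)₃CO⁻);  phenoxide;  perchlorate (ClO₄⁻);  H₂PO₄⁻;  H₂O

Leaving-group ability tracks the stability of the departed species; conjugate-acid pKₐ is the usual yardstick (lower pKₐ → better LG).
perchlorate (ClO₄⁻): pKₐ(HClO₄) ≈ -10 — extremely weak base; rarely used for safety reasons
H₂O: pKₐ(H₃O⁺) ≈ -1.7 — neutral; leaves from a protonated alcohol (R–OH₂⁺)
H₂PO₄⁻: pKₐ(H₃PO₄) ≈ 2.1 — moderate base; biological leaving group after further activation
phenoxide: pKₐ(C₆H₅OH (phenol)) ≈ 10
tert-butoxide ((CH₃)₃CO⁻): pKₐ(t-BuOH) ≈ 18
methyl carbanion (CH₃⁻): pKₐ(CH₄) ≈ 48

perchlorate (ClO₄⁻) > H₂O > H₂PO₄⁻ > phenoxide > tert-butoxide ((CH₃)₃CO⁻) > methyl carbanion (CH₃⁻)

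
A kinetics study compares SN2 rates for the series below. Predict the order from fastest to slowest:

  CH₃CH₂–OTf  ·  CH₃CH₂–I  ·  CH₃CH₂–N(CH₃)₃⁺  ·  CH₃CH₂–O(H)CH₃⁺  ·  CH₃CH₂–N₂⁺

CH₃CH₂–N₂⁺ > CH₃CH₂–OTf > CH₃CH₂–I > CH₃CH₂–O(H)CH₃⁺ > CH₃CH₂–N(CH₃)₃⁺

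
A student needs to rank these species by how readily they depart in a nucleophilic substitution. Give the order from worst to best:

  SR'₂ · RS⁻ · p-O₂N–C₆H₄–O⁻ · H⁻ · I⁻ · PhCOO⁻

H⁻ < RS⁻ < p-O₂N–C₆H₄–O⁻ < PhCOO⁻ < SR'₂ < I⁻

I⁻: pKₐ(HI) ≈ -10
SR'₂: pKₐ(R'₂SH⁺) ≈ -7
PhCOO⁻: pKₐ(C₆H₅COOH) ≈ 4.2
p-O₂N–C₆H₄–O⁻: pKₐ(p-nitrophenol) ≈ 7.2
RS⁻: pKₐ(RSH (a thiol)) ≈ 10.5
H⁻: pKₐ(H₂) ≈ 36
Reversing gives the worst-to-best order requested.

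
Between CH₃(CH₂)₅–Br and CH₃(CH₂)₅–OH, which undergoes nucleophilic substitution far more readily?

CH₃(CH₂)₅–Br

From CH₃(CH₂)₅–OH the departing group would be OH⁻ (pKₐ(H₂O) ≈ 15.7). Strong base; essentially never leaves without prior activation.
From CH₃(CH₂)₅–Br the leaving group is Br⁻ (pKₐ(HBr) ≈ -9). Weak base; good leaving group.
(In practice CH₃(CH₂)₅–Br is made from CH₃(CH₂)₅–OH by treatment with PBr₃, replacing the hydroxyl with bromide.)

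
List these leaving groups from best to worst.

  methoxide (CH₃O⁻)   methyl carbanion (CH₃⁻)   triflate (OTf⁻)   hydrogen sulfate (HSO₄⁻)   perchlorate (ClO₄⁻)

triflate (OTf⁻) > perchlorate (ClO₄⁻) > hydrogen sulfate (HSO₄⁻) > methoxide (CH₃O⁻) > methyl carbanion (CH₃⁻)

A good leaving group is a weak base: the lower the pKₐ of its conjugate acid, the more readily it departs.
triflate (OTf⁻): pKₐ(CF₃SO₃H (triflic acid)) ≈ -14
perchlorate (ClO₄⁻): pKₐ(HClO₄) ≈ -10
hydrogen sulfate (HSO₄⁻): pKₐ(H₂SO₄) ≈ -3
methoxide (CH₃O⁻): pKₐ(CH₃OH) ≈ 15.5
methyl carbanion (CH₃⁻): pKₐ(CH₄) ≈ 48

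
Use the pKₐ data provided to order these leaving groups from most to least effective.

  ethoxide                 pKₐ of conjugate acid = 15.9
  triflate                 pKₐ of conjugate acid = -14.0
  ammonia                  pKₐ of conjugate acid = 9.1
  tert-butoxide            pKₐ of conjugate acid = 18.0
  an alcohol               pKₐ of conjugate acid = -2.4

triflate > an alcohol > ammonia > ethoxide > tert-butoxide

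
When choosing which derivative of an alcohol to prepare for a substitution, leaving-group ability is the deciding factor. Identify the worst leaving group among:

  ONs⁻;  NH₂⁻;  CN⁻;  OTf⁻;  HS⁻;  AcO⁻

NH₂⁻

Rank by basicity of the departing species: weakest base leaves most easily.
OTf⁻: pKₐ(CF₃SO₃H (triflic acid)) ≈ -14
ONs⁻: pKₐ(p-O₂NC₆H₄SO₃H) ≈ -3.5
AcO⁻: pKₐ(CH₃COOH) ≈ 4.8
HS⁻: pKₐ(H₂S) ≈ 7
CN⁻: pKₐ(HCN) ≈ 9.2
NH₂⁻: pKₐ(NH₃) ≈ 38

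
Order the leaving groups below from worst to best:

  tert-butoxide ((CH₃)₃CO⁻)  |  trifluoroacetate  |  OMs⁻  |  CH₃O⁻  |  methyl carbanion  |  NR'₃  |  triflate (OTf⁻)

methyl carbanion < tert-butoxide ((CH₃)₃CO⁻) < CH₃O⁻ < NR'₃ < trifluoroacetate < OMs⁻ < triflate (OTf⁻)

A good leaving group is a weak base: the lower the pKₐ of its conjugate acid, the more readily it departs.
triflate (OTf⁻): pKₐ(CF₃SO₃H (triflic acid)) ≈ -14
OMs⁻: pKₐ(CH₃SO₃H (MsOH)) ≈ -1.9
trifluoroacetate: pKₐ(CF₃COOH) ≈ 0.2
NR'₃: pKₐ(R'₃NH⁺) ≈ 10.7
CH₃O⁻: pKₐ(CH₃OH) ≈ 15.5
tert-butoxide ((CH₃)₃CO⁻): pKₐ(t-BuOH) ≈ 18
methyl carbanion: pKₐ(CH₄) ≈ 48
Listed from poorest to best leaving group as asked.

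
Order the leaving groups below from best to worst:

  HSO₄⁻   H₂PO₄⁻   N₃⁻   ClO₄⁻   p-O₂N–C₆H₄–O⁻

ClO₄⁻ > HSO₄⁻ > H₂PO₄⁻ > N₃⁻ > p-O₂N–C₆H₄–O⁻

Rank by basicity of the departing species: weakest base leaves most easily.
ClO₄⁻: pKₐ(HClO₄) ≈ -10 — extremely weak base; rarely used for safety reasons
HSO₄⁻: pKₐ(H₂SO₄) ≈ -3 — conjugate base of a strong mineral acid
H₂PO₄⁻: pKₐ(H₃PO₄) ≈ 2.1
N₃⁻: pKₐ(HN₃) ≈ 4.7
p-O₂N–C₆H₄–O⁻: pKₐ(p-nitrophenol) ≈ 7.2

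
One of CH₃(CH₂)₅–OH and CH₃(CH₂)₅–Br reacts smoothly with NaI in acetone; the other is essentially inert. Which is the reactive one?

CH₃(CH₂)₅–Br

From CH₃(CH₂)₅–OH the departing group would be OH⁻ (pKₐ(H₂O) ≈ 15.7). Strong base; essentially never leaves without prior activation.
From CH₃(CH₂)₅–Br the leaving group is Br⁻ (pKₐ(HBr) ≈ -9). Weak base; good leaving group.
(In practice CH₃(CH₂)₅–Br is made from CH₃(CH₂)₅–OH by treatment with PBr₃, replacing the hydroxyl with bromide.)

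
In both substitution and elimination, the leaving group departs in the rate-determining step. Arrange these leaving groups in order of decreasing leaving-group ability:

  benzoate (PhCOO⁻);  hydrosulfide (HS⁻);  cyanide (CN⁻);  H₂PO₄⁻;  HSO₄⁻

Rank by basicity of the departing species: weakest base leaves most easily.
HSO₄⁻: pKₐ(H₂SO₄) ≈ -3
H₂PO₄⁻: pKₐ(H₃PO₄) ≈ 2.1
benzoate (PhCOO⁻): pKₐ(C₆H₅COOH) ≈ 4.2
hydrosulfide (HS⁻): pKₐ(H₂S) ≈ 7
cyanide (CN⁻): pKₐ(HCN) ≈ 9.2

HSO₄⁻ > H₂PO₄⁻ > benzoate (PhCOO⁻) > hydrosulfide (HS⁻) > cyanide (CN⁻)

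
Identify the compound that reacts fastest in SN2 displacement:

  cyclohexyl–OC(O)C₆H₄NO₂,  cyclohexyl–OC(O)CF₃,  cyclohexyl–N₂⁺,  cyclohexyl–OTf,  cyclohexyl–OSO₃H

Same R in every case — rank the leaving groups.
Rank by basicity of the departing species: weakest base leaves most easily.
cyclohexyl–N₂⁺ loses N₂: no meaningful conjugate acid; N₂ departs as an exceptionally stable neutral molecule
cyclohexyl–OTf loses OTf⁻: pKₐ(CF₃SO₃H (triflic acid)) ≈ -14
cyclohexyl–OSO₃H loses HSO₄⁻: pKₐ(H₂SO₄) ≈ -3
cyclohexyl–OC(O)CF₃ loses CF₃COO⁻: pKₐ(CF₃COOH) ≈ 0.2
cyclohexyl–OC(O)C₆H₄NO₂ loses p-O₂N–C₆H₄–COO⁻: pKₐ(p-nitrobenzoic acid) ≈ 3.4

cyclohexyl–N₂⁺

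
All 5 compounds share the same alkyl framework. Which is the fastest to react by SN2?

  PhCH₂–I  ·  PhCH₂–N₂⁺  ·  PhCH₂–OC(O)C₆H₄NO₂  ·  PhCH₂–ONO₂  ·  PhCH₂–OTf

PhCH₂–N₂⁺

With the same alkyl group throughout, only the leaving group differentiates the rates.
Leaving-group ability tracks the stability of the departed species; conjugate-acid pKₐ is the usual yardstick (lower pKₐ → better LG).
PhCH₂–N₂⁺ loses N₂: no meaningful conjugate acid; N₂ departs as an exceptionally stable neutral molecule
PhCH₂–OTf loses OTf⁻: pKₐ(CF₃SO₃H (triflic acid)) ≈ -14
PhCH₂–I loses I⁻: pKₐ(HI) ≈ -10
PhCH₂–ONO₂ loses NO₃⁻: pKₐ(HNO₃) ≈ -1.3
PhCH₂–OC(O)C₆H₄NO₂ loses p-O₂N–C₆H₄–COO⁻: pKₐ(p-nitrobenzoic acid) ≈ 3.4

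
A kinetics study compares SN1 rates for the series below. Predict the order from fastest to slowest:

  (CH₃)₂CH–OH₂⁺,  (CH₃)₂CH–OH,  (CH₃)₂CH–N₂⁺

Same R in every case — rank the leaving groups.
A good leaving group is a weak base: the lower the pKₐ of its conjugate acid, the more readily it departs.
(CH₃)₂CH–N₂⁺ loses N₂: no meaningful conjugate acid; N₂ departs as an exceptionally stable neutral molecule
(CH₃)₂CH–OH₂⁺ loses H₂O: pKₐ(H₃O⁺) ≈ -1.7
(CH₃)₂CH–OH loses OH⁻: pKₐ(H₂O) ≈ 15.7

(CH₃)₂CH–N₂⁺ > (CH₃)₂CH–OH₂⁺ > (CH₃)₂CH–OH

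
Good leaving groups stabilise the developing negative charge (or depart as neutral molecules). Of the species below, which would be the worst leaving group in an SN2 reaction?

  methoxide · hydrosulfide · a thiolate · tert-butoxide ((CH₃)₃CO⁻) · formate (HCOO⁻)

tert-butoxide ((CH₃)₃CO⁻)

The more stable X⁻ (or X) is on its own — i.e. the weaker a base it is — the better a leaving group it makes.
formate (HCOO⁻): pKₐ(HCOOH) ≈ 3.8
hydrosulfide: pKₐ(H₂S) ≈ 7
a thiolate: pKₐ(RSH (a thiol)) ≈ 10.5
methoxide: pKₐ(CH₃OH) ≈ 15.5
tert-butoxide ((CH₃)₃CO⁻): pKₐ(t-BuOH) ≈ 18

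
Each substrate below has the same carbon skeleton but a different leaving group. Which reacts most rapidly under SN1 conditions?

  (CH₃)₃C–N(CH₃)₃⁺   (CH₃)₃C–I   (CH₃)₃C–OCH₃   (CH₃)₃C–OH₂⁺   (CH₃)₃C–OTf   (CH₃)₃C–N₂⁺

(CH₃)₃C–N₂⁺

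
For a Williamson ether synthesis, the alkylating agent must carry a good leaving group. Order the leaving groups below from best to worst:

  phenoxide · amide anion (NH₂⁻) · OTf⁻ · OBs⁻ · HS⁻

OTf⁻ > OBs⁻ > HS⁻ > phenoxide > amide anion (NH₂⁻)

Rank by basicity of the departing species: weakest base leaves most easily.
OTf⁻: pKₐ(CF₃SO₃H (triflic acid)) ≈ -14 — charge spread over three oxygens and a CF₃ group; the premier leaving group in synthesis
OBs⁻: pKₐ(p-BrC₆H₄SO₃H) ≈ -2.8
HS⁻: pKₐ(H₂S) ≈ 7
phenoxide: pKₐ(C₆H₅OH (phenol)) ≈ 10 — resonance into the ring helps, but still a poor LG
amide anion (NH₂⁻): pKₐ(NH₃) ≈ 38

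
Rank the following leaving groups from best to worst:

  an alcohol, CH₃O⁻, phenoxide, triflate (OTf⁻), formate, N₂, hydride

Leaving-group ability tracks the stability of the departed species; conjugate-acid pKₐ is the usual yardstick (lower pKₐ → better LG).
N₂: no meaningful conjugate acid; N₂ departs as an exceptionally stable neutral molecule
triflate (OTf⁻): pKₐ(CF₃SO₃H (triflic acid)) ≈ -14
an alcohol: pKₐ(R'OH₂⁺) ≈ -2.4
formate: pKₐ(HCOOH) ≈ 3.8
phenoxide: pKₐ(C₆H₅OH (phenol)) ≈ 10
CH₃O⁻: pKₐ(CH₃OH) ≈ 15.5
hydride: pKₐ(H₂) ≈ 36

N₂ > triflate (OTf⁻) > an alcohol > formate > phenoxide > CH₃O⁻ > hydride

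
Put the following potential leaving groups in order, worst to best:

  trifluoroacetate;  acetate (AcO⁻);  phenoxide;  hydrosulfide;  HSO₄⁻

phenoxide < hydrosulfide < acetate (AcO⁻) < trifluoroacetate < HSO₄⁻

A good leaving group is a weak base: the lower the pKₐ of its conjugate acid, the more readily it departs.
HSO₄⁻: pKₐ(H₂SO₄) ≈ -3 — conjugate base of a strong mineral acid
trifluoroacetate: pKₐ(CF₃COOH) ≈ 0.2 — strongly electron-withdrawing CF₃ stabilises the carboxylate
acetate (AcO⁻): pKₐ(CH₃COOH) ≈ 4.8 — resonance-stabilised but still a weak base
hydrosulfide: pKₐ(H₂S) ≈ 7
phenoxide: pKₐ(C₆H₅OH (phenol)) ≈ 10
The question asks for worst first, so the sequence is read in increasing leaving-group ability.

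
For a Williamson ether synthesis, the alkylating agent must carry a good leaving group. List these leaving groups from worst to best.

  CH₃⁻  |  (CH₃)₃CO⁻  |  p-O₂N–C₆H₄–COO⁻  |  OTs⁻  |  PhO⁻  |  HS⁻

CH₃⁻ < (CH₃)₃CO⁻ < PhO⁻ < HS⁻ < p-O₂N–C₆H₄–COO⁻ < OTs⁻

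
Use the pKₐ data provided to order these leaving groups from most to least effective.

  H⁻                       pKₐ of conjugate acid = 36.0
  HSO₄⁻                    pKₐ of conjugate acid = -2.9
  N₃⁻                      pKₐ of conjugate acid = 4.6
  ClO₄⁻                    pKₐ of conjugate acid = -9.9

Lower conjugate-acid pKₐ ⇒ weaker base ⇒ better leaving group.
Sorting by the given values: ClO₄⁻ (-9.9), HSO₄⁻ (-2.9), N₃⁻ (4.6), H⁻ (36.0).

ClO₄⁻ > HSO₄⁻ > N₃⁻ > H⁻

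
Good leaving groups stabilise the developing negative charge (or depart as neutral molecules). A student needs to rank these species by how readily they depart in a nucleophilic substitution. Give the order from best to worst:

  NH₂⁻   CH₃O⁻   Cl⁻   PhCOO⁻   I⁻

Rank by basicity of the departing species: weakest base leaves most easily.
I⁻: pKₐ(HI) ≈ -10
Cl⁻: pKₐ(HCl) ≈ -7
PhCOO⁻: pKₐ(C₆H₅COOH) ≈ 4.2
CH₃O⁻: pKₐ(CH₃OH) ≈ 15.5
NH₂⁻: pKₐ(NH₃) ≈ 38

I⁻ > Cl⁻ > PhCOO⁻ > CH₃O⁻ > NH₂⁻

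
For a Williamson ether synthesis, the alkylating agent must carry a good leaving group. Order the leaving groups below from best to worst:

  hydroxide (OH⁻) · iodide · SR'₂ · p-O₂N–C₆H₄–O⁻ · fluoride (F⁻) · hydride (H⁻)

iodide > SR'₂ > fluoride (F⁻) > p-O₂N–C₆H₄–O⁻ > hydroxide (OH⁻) > hydride (H⁻)

Rank by basicity of the departing species: weakest base leaves most easily.
iodide: pKₐ(HI) ≈ -10 — large, highly polarisable; very weak base
SR'₂: pKₐ(R'₂SH⁺) ≈ -7
fluoride (F⁻): pKₐ(HF) ≈ 3.2 — small and strongly basic; the poor halide leaving group
p-O₂N–C₆H₄–O⁻: pKₐ(p-nitrophenol) ≈ 7.2 — nitro group delocalises the charge; the classic chromogenic LG
hydroxide (OH⁻): pKₐ(H₂O) ≈ 15.7
hydride (H⁻): pKₐ(H₂) ≈ 36 — extremely strong base; leaves only in special hydride-transfer contexts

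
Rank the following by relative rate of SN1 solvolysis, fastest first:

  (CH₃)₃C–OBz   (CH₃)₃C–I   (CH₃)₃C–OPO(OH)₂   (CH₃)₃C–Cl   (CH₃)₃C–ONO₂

(CH₃)₃C–I > (CH₃)₃C–Cl > (CH₃)₃C–ONO₂ > (CH₃)₃C–OPO(OH)₂ > (CH₃)₃C–OBz

Same R in every case — rank the leaving groups.
Rank by basicity of the departing species: weakest base leaves most easily.
(CH₃)₃C–I loses I⁻: pKₐ(HI) ≈ -10
(CH₃)₃C–Cl loses Cl⁻: pKₐ(HCl) ≈ -7
(CH₃)₃C–ONO₂ loses NO₃⁻: pKₐ(HNO₃) ≈ -1.3
(CH₃)₃C–OPO(OH)₂ loses H₂PO₄⁻: pKₐ(H₃PO₄) ≈ 2.1
(CH₃)₃C–OBz loses PhCOO⁻: pKₐ(C₆H₅COOH) ≈ 4.2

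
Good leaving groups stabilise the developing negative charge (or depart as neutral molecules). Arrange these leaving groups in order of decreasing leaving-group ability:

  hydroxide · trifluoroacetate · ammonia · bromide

bromide > trifluoroacetate > ammonia > hydroxide

Leaving-group ability tracks the stability of the departed species; conjugate-acid pKₐ is the usual yardstick (lower pKₐ → better LG).
bromide: pKₐ(HBr) ≈ -9 — weak base; good leaving group
trifluoroacetate: pKₐ(CF₃COOH) ≈ 0.2 — strongly electron-withdrawing CF₃ stabilises the carboxylate
ammonia: pKₐ(NH₄⁺) ≈ 9.2
hydroxide: pKₐ(H₂O) ≈ 15.7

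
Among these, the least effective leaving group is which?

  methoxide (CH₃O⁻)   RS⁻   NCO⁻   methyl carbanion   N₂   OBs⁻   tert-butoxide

Rank by basicity of the departing species: weakest base leaves most easily.
N₂: no meaningful conjugate acid; N₂ departs as an exceptionally stable neutral molecule
OBs⁻: pKₐ(p-BrC₆H₄SO₃H) ≈ -2.8
NCO⁻: pKₐ(HOCN) ≈ 3.5
RS⁻: pKₐ(RSH (a thiol)) ≈ 10.5
methoxide (CH₃O⁻): pKₐ(CH₃OH) ≈ 15.5
tert-butoxide: pKₐ(t-BuOH) ≈ 18
methyl carbanion: pKₐ(CH₄) ≈ 48

methyl carbanion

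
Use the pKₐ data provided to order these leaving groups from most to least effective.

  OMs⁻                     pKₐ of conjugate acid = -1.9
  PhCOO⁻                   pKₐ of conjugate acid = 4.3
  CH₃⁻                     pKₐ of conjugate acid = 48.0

OMs⁻ > PhCOO⁻ > CH₃⁻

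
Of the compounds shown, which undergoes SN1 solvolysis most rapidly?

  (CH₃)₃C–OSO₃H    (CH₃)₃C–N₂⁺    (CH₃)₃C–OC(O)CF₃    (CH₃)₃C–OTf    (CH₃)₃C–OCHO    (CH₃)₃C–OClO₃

Same R in every case — rank the leaving groups.
The more stable X⁻ (or X) is on its own — i.e. the weaker a base it is — the better a leaving group it makes.
(CH₃)₃C–N₂⁺ loses N₂: no meaningful conjugate acid; N₂ departs as an exceptionally stable neutral molecule
(CH₃)₃C–OTf loses OTf⁻: pKₐ(CF₃SO₃H (triflic acid)) ≈ -14
(CH₃)₃C–OClO₃ loses ClO₄⁻: pKₐ(HClO₄) ≈ -10
(CH₃)₃C–OSO₃H loses HSO₄⁻: pKₐ(H₂SO₄) ≈ -3
(CH₃)₃C–OC(O)CF₃ loses CF₃COO⁻: pKₐ(CF₃COOH) ≈ 0.2
(CH₃)₃C–OCHO loses HCOO⁻: pKₐ(HCOOH) ≈ 3.8

(CH₃)₃C–N₂⁺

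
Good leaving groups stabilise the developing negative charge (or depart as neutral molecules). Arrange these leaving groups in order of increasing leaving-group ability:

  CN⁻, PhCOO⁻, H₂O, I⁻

I⁻: pKₐ(HI) ≈ -10
H₂O: pKₐ(H₃O⁺) ≈ -1.7
PhCOO⁻: pKₐ(C₆H₅COOH) ≈ 4.2
CN⁻: pKₐ(HCN) ≈ 9.2
Reversing gives the worst-to-best order requested.

CN⁻ < PhCOO⁻ < H₂O < I⁻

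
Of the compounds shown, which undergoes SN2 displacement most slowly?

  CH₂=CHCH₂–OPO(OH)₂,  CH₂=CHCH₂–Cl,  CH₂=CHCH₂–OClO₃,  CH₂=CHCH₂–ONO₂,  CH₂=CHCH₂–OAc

The skeletons are identical, so relative rate is governed entirely by leaving-group ability.
Rank by basicity of the departing species: weakest base leaves most easily.
CH₂=CHCH₂–OClO₃ loses ClO₄⁻: pKₐ(HClO₄) ≈ -10
CH₂=CHCH₂–Cl loses Cl⁻: pKₐ(HCl) ≈ -7
CH₂=CHCH₂–ONO₂ loses NO₃⁻: pKₐ(HNO₃) ≈ -1.3
CH₂=CHCH₂–OPO(OH)₂ loses H₂PO₄⁻: pKₐ(H₃PO₄) ≈ 2.1
CH₂=CHCH₂–OAc loses AcO⁻: pKₐ(CH₃COOH) ≈ 4.8

CH₂=CHCH₂–OAc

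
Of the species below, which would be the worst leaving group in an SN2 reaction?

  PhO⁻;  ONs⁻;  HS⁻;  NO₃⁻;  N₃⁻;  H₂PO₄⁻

Rank by basicity of the departing species: weakest base leaves most easily.
ONs⁻: pKₐ(p-O₂NC₆H₄SO₃H) ≈ -3.5
NO₃⁻: pKₐ(HNO₃) ≈ -1.3
H₂PO₄⁻: pKₐ(H₃PO₄) ≈ 2.1
N₃⁻: pKₐ(HN₃) ≈ 4.7
HS⁻: pKₐ(H₂S) ≈ 7
PhO⁻: pKₐ(C₆H₅OH (phenol)) ≈ 10

PhO⁻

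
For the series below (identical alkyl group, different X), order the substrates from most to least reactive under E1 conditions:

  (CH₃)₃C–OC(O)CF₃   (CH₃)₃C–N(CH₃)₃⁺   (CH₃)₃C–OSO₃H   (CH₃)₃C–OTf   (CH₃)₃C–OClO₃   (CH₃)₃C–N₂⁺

Identical carbon frameworks mean the comparison reduces to leaving-group quality.
Leaving-group ability tracks the stability of the departed species; conjugate-acid pKₐ is the usual yardstick (lower pKₐ → better LG).
(CH₃)₃C–N₂⁺ loses N₂: no meaningful conjugate acid; N₂ departs as an exceptionally stable neutral molecule
(CH₃)₃C–OTf loses OTf⁻: pKₐ(CF₃SO₃H (triflic acid)) ≈ -14
(CH₃)₃C–OClO₃ loses ClO₄⁻: pKₐ(HClO₄) ≈ -10
(CH₃)₃C–OSO₃H loses HSO₄⁻: pKₐ(H₂SO₄) ≈ -3
(CH₃)₃C–OC(O)CF₃ loses CF₃COO⁻: pKₐ(CF₃COOH) ≈ 0.2
(CH₃)₃C–N(CH₃)₃⁺ loses NR'₃: pKₐ(R'₃NH⁺) ≈ 10.7

(CH₃)₃C–N₂⁺ > (CH₃)₃C–OTf > (CH₃)₃C–OClO₃ > (CH₃)₃C–OSO₃H > (CH₃)₃C–OC(O)CF₃ > (CH₃)₃C–N(CH₃)₃⁺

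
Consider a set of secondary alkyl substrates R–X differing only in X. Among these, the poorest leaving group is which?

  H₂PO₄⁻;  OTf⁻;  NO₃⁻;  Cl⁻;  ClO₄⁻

Leaving-group ability tracks the stability of the departed species; conjugate-acid pKₐ is the usual yardstick (lower pKₐ → better LG).
OTf⁻: pKₐ(CF₃SO₃H (triflic acid)) ≈ -14
ClO₄⁻: pKₐ(HClO₄) ≈ -10
Cl⁻: pKₐ(HCl) ≈ -7
NO₃⁻: pKₐ(HNO₃) ≈ -1.3
H₂PO₄⁻: pKₐ(H₃PO₄) ≈ 2.1

H₂PO₄⁻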